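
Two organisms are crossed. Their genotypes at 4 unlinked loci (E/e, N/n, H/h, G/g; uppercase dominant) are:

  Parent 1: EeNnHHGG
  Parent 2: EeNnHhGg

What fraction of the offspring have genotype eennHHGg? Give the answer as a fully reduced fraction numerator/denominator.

P(eennHHGg) = 1/64

EeNnHHGG gametes: ENHG×4, EnHG×4, eNHG×4, enHG×4
EeNnHhGg gametes: ENHG×1, ENHg×1, ENhG×1, ENhg×1, EnHG×1, EnHg×1, EnhG×1, Enhg×1, eNHG×1, eNHg×1, eNhG×1, eNhg×1, enHG×1, enHg×1, enhG×1, enhg×1
EeNnHHGG×EeNnHhGg grid (16·16=256): EENNHHGG=4 EENNHHGg=4 EENNHhGG=4 EENNHhGg=4 EENnHHGG=8 EENnHHGg=8 EENnHhGG=8 EENnHhGg=8 EEnnHHGG=4 EEnnHHGg=4 EEnnHhGG=4 EEnnHhGg=4 EeNNHHGG=8 EeNNHHGg=8 EeNNHhGG=8 EeNNHhGg=8 EeNnHHGG=16 EeNnHHGg=16 EeNnHhGG=16 EeNnHhGg=16 EennHHGG=8 EennHHGg=8 EennHhGG=8 EennHhGg=8 eeNNHHGG=4 eeNNHHGg=4 eeNNHhGG=4 eeNNHhGg=4 eeNnHHGG=8 eeNnHHGg=8 eeNnHhGG=8 eeNnHhGg=8 eennHHGG=4 eennHHGg=4 eennHhGG=4 eennHhGg=4
eennHHGg hits 4/256; gcd=4; 4÷4/256÷4 = 1/64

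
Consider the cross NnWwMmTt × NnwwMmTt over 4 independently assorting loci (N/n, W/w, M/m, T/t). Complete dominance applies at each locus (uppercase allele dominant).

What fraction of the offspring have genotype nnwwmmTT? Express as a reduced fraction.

NnWwMmTt gametes: NWMT×1, NWMt×1, NWmT×1, NWmt×1, NwMT×1, NwMt×1, NwmT×1, Nwmt×1, nWMT×1, nWMt×1, nWmT×1, nWmt×1, nwMT×1, nwMt×1, nwmT×1, nwmt×1
NnwwMmTt gametes: NwMT×2, NwMt×2, NwmT×2, Nwmt×2, nwMT×2, nwMt×2, nwmT×2, nwmt×2
NnWwMmTt×NnwwMmTt grid (16·16=256): NNWwMMTT=2 NNWwMMTt=4 NNWwMMtt=2 NNWwMmTT=4 NNWwMmTt=8 NNWwMmtt=4 NNWwmmTT=2 NNWwmmTt=4 NNWwmmtt=2 NNwwMMTT=2 NNwwMMTt=4 NNwwMMtt=2 NNwwMmTT=4 NNwwMmTt=8 NNwwMmtt=4 NNwwmmTT=2 NNwwmmTt=4 NNwwmmtt=2 NnWwMMTT=4 NnWwMMTt=8 NnWwMMtt=4 NnWwMmTT=8 NnWwMmTt=16 NnWwMmtt=8 NnWwmmTT=4 NnWwmmTt=8 NnWwmmtt=4 NnwwMMTT=4 NnwwMMTt=8 NnwwMMtt=4 NnwwMmTT=8 NnwwMmTt=16 NnwwMmtt=8 NnwwmmTT=4 NnwwmmTt=8 Nnwwmmtt=4 nnWwMMTT=2 nnWwMMTt=4 nnWwMMtt=2 nnWwMmTT=4 nnWwMmTt=8 nnWwMmtt=4 nnWwmmTT=2 nnWwmmTt=4 nnWwmmtt=2 nnwwMMTT=2 nnwwMMTt=4 nnwwMMtt=2 nnwwMmTT=4 nnwwMmTt=8 nnwwMmtt=4 nnwwmmTT=2 nnwwmmTt=4 nnwwmmtt=2
nnwwmmTT hits 2/256; gcd=2; 2÷2/256÷2 = 1/128

P(nnwwmmTT) = 1/128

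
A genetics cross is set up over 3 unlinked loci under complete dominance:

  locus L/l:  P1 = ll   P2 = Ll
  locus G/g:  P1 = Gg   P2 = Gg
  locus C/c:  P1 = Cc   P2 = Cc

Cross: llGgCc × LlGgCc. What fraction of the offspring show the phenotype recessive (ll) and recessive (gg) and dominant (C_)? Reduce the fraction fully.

P(ll gg C_) = 3/32

llGgCc gametes: lGC×2, lGc×2, lgC×2, lgc×2
LlGgCc gametes: LGC×1, LGc×1, LgC×1, Lgc×1, lGC×1, lGc×1, lgC×1, lgc×1
llGgCc×LlGgCc grid (8·8=64): LlGGCC=2 LlGGCc=4 LlGGcc=2 LlGgCC=4 LlGgCc=8 LlGgcc=4 LlggCC=2 LlggCc=4 Llggcc=2 llGGCC=2 llGGCc=4 llGGcc=2 llGgCC=4 llGgCc=8 llGgcc=4 llggCC=2 llggCc=4 llggcc=2
ll gg C_ hits 6/64; gcd=2; 6÷2/64÷2 = 3/32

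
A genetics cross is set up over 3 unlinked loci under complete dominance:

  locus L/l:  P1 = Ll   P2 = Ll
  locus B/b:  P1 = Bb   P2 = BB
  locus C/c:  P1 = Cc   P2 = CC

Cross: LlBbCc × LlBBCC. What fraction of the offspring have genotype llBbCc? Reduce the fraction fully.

P(llBbCc) = 1/16

LlBbCc gametes: LBC×1, LBc×1, LbC×1, Lbc×1, lBC×1, lBc×1, lbC×1, lbc×1
LlBBCC gametes: LBC×4, lBC×4
LlBbCc×LlBBCC grid (8·8=64): LLBBCC=4 LLBBCc=4 LLBbCC=4 LLBbCc=4 LlBBCC=8 LlBBCc=8 LlBbCC=8 LlBbCc=8 llBBCC=4 llBBCc=4 llBbCC=4 llBbCc=4
llBbCc hits 4/64; gcd=4; 4÷4/64÷4 = 1/16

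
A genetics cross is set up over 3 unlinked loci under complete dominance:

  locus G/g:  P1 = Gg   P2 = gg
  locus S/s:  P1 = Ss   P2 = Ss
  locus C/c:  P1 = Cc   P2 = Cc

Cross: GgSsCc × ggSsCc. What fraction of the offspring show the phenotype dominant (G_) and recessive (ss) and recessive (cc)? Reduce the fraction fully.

GgSsCc gametes: GSC×1, GSc×1, GsC×1, Gsc×1, gSC×1, gSc×1, gsC×1, gsc×1
ggSsCc gametes: gSC×2, gSc×2, gsC×2, gsc×2
GgSsCc×ggSsCc grid (8·8=64): GgSSCC=2 GgSSCc=4 GgSScc=2 GgSsCC=4 GgSsCc=8 GgSscc=4 GgssCC=2 GgssCc=4 Ggsscc=2 ggSSCC=2 ggSSCc=4 ggSScc=2 ggSsCC=4 ggSsCc=8 ggSscc=4 ggssCC=2 ggssCc=4 ggsscc=2
G_ ss cc hits 2/64; gcd=2; 2÷2/64÷2 = 1/32

P(G_ ss cc) = 1/32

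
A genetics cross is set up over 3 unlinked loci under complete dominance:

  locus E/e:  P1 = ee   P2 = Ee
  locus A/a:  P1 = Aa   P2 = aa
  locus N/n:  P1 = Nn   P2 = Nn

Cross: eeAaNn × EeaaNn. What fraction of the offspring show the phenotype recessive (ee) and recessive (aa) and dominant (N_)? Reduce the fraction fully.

eeAaNn gametes: eAN×2, eAn×2, eaN×2, ean×2
EeaaNn gametes: EaN×2, Ean×2, eaN×2, ean×2
eeAaNn×EeaaNn grid (8·8=64): EeAaNN=4 EeAaNn=8 EeAann=4 EeaaNN=4 EeaaNn=8 Eeaann=4 eeAaNN=4 eeAaNn=8 eeAann=4 eeaaNN=4 eeaaNn=8 eeaann=4
ee aa N_ hits 12/64; gcd=4; 12÷4/64÷4 = 3/16

P(ee aa N_) = 3/16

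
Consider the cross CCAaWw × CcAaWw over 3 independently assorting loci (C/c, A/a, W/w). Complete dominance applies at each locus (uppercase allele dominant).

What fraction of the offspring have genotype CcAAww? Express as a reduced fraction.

P(CcAAww) = 1/32

CCAaWw gametes: CAW×2, CAw×2, CaW×2, Caw×2
CcAaWw gametes: CAW×1, CAw×1, CaW×1, Caw×1, cAW×1, cAw×1, caW×1, caw×1
CCAaWw×CcAaWw grid (8·8=64): CCAAWW=2 CCAAWw=4 CCAAww=2 CCAaWW=4 CCAaWw=8 CCAaww=4 CCaaWW=2 CCaaWw=4 CCaaww=2 CcAAWW=2 CcAAWw=4 CcAAww=2 CcAaWW=4 CcAaWw=8 CcAaww=4 CcaaWW=2 CcaaWw=4 Ccaaww=2
CcAAww hits 2/64; gcd=2; 2÷2/64÷2 = 1/32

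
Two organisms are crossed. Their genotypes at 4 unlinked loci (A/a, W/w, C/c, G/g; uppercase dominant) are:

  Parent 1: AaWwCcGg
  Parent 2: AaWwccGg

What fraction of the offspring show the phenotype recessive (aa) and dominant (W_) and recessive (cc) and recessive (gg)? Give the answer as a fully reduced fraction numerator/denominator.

P(aa W_ cc gg) = 3/128

AaWwCcGg gametes: AWCG×1, AWCg×1, AWcG×1, AWcg×1, AwCG×1, AwCg×1, AwcG×1, Awcg×1, aWCG×1, aWCg×1, aWcG×1, aWcg×1, awCG×1, awCg×1, awcG×1, awcg×1
AaWwccGg gametes: AWcG×2, AWcg×2, AwcG×2, Awcg×2, aWcG×2, aWcg×2, awcG×2, awcg×2
AaWwCcGg×AaWwccGg grid (16·16=256): AAWWCcGG=2 AAWWCcGg=4 AAWWCcgg=2 AAWWccGG=2 AAWWccGg=4 AAWWccgg=2 AAWwCcGG=4 AAWwCcGg=8 AAWwCcgg=4 AAWwccGG=4 AAWwccGg=8 AAWwccgg=4 AAwwCcGG=2 AAwwCcGg=4 AAwwCcgg=2 AAwwccGG=2 AAwwccGg=4 AAwwccgg=2 AaWWCcGG=4 AaWWCcGg=8 AaWWCcgg=4 AaWWccGG=4 AaWWccGg=8 AaWWccgg=4 AaWwCcGG=8 AaWwCcGg=16 AaWwCcgg=8 AaWwccGG=8 AaWwccGg=16 AaWwccgg=8 AawwCcGG=4 AawwCcGg=8 AawwCcgg=4 AawwccGG=4 AawwccGg=8 Aawwccgg=4 aaWWCcGG=2 aaWWCcGg=4 aaWWCcgg=2 aaWWccGG=2 aaWWccGg=4 aaWWccgg=2 aaWwCcGG=4 aaWwCcGg=8 aaWwCcgg=4 aaWwccGG=4 aaWwccGg=8 aaWwccgg=4 aawwCcGG=2 aawwCcGg=4 aawwCcgg=2 aawwccGG=2 aawwccGg=4 aawwccgg=2
aa W_ cc gg hits 6/256; gcd=2; 6÷2/256÷2 = 3/128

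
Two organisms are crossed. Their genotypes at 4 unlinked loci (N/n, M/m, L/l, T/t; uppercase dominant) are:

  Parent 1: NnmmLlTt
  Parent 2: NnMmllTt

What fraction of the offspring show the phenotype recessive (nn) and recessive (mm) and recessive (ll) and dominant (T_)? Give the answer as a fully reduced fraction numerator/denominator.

NnmmLlTt gametes: NmLT×2, NmLt×2, NmlT×2, Nmlt×2, nmLT×2, nmLt×2, nmlT×2, nmlt×2
NnMmllTt gametes: NMlT×2, NMlt×2, NmlT×2, Nmlt×2, nMlT×2, nMlt×2, nmlT×2, nmlt×2
NnmmLlTt×NnMmllTt grid (16·16=256): NNMmLlTT=4 NNMmLlTt=8 NNMmLltt=4 NNMmllTT=4 NNMmllTt=8 NNMmlltt=4 NNmmLlTT=4 NNmmLlTt=8 NNmmLltt=4 NNmmllTT=4 NNmmllTt=8 NNmmlltt=4 NnMmLlTT=8 NnMmLlTt=16 NnMmLltt=8 NnMmllTT=8 NnMmllTt=16 NnMmlltt=8 NnmmLlTT=8 NnmmLlTt=16 NnmmLltt=8 NnmmllTT=8 NnmmllTt=16 Nnmmlltt=8 nnMmLlTT=4 nnMmLlTt=8 nnMmLltt=4 nnMmllTT=4 nnMmllTt=8 nnMmlltt=4 nnmmLlTT=4 nnmmLlTt=8 nnmmLltt=4 nnmmllTT=4 nnmmllTt=8 nnmmlltt=4
nn mm ll T_ hits 12/256; gcd=4; 12÷4/256÷4 = 3/64

P(nn mm ll T_) = 3/64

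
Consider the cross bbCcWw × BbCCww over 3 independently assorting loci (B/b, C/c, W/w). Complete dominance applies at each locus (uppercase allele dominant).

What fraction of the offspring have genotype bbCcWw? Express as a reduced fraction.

P(bbCcWw) = 1/8

bbCcWw gametes: bCW×2, bCw×2, bcW×2, bcw×2
BbCCww gametes: BCw×4, bCw×4
bbCcWw×BbCCww grid (8·8=64): BbCCWw=8 BbCCww=8 BbCcWw=8 BbCcww=8 bbCCWw=8 bbCCww=8 bbCcWw=8 bbCcww=8
bbCcWw hits 8/64; gcd=8; 8÷8/64÷8 = 1/8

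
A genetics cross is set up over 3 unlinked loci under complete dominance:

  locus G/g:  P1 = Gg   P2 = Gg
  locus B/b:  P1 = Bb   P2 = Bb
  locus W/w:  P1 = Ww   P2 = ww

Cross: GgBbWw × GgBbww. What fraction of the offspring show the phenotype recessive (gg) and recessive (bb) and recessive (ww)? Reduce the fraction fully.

P(gg bb ww) = 1/32

GgBbWw gametes: GBW×1, GBw×1, GbW×1, Gbw×1, gBW×1, gBw×1, gbW×1, gbw×1
GgBbww gametes: GBw×2, Gbw×2, gBw×2, gbw×2
GgBbWw×GgBbww grid (8·8=64): GGBBWw=2 GGBBww=2 GGBbWw=4 GGBbww=4 GGbbWw=2 GGbbww=2 GgBBWw=4 GgBBww=4 GgBbWw=8 GgBbww=8 GgbbWw=4 Ggbbww=4 ggBBWw=2 ggBBww=2 ggBbWw=4 ggBbww=4 ggbbWw=2 ggbbww=2
gg bb ww hits 2/64; gcd=2; 2÷2/64÷2 = 1/32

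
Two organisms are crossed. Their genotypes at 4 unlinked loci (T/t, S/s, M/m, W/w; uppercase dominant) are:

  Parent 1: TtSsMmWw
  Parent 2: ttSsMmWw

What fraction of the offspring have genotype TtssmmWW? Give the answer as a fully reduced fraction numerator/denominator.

P(TtssmmWW) = 1/128

TtSsMmWw gametes: TSMW×1, TSMw×1, TSmW×1, TSmw×1, TsMW×1, TsMw×1, TsmW×1, Tsmw×1, tSMW×1, tSMw×1, tSmW×1, tSmw×1, tsMW×1, tsMw×1, tsmW×1, tsmw×1
ttSsMmWw gametes: tSMW×2, tSMw×2, tSmW×2, tSmw×2, tsMW×2, tsMw×2, tsmW×2, tsmw×2
TtSsMmWw×ttSsMmWw grid (16·16=256): TtSSMMWW=2 TtSSMMWw=4 TtSSMMww=2 TtSSMmWW=4 TtSSMmWw=8 TtSSMmww=4 TtSSmmWW=2 TtSSmmWw=4 TtSSmmww=2 TtSsMMWW=4 TtSsMMWw=8 TtSsMMww=4 TtSsMmWW=8 TtSsMmWw=16 TtSsMmww=8 TtSsmmWW=4 TtSsmmWw=8 TtSsmmww=4 TtssMMWW=2 TtssMMWw=4 TtssMMww=2 TtssMmWW=4 TtssMmWw=8 TtssMmww=4 TtssmmWW=2 TtssmmWw=4 Ttssmmww=2 ttSSMMWW=2 ttSSMMWw=4 ttSSMMww=2 ttSSMmWW=4 ttSSMmWw=8 ttSSMmww=4 ttSSmmWW=2 ttSSmmWw=4 ttSSmmww=2 ttSsMMWW=4 ttSsMMWw=8 ttSsMMww=4 ttSsMmWW=8 ttSsMmWw=16 ttSsMmww=8 ttSsmmWW=4 ttSsmmWw=8 ttSsmmww=4 ttssMMWW=2 ttssMMWw=4 ttssMMww=2 ttssMmWW=4 ttssMmWw=8 ttssMmww=4 ttssmmWW=2 ttssmmWw=4 ttssmmww=2
TtssmmWW hits 2/256; gcd=2; 2÷2/256÷2 = 1/128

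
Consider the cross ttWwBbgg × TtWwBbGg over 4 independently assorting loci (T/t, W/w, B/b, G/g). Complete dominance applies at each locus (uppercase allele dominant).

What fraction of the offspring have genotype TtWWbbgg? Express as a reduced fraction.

ttWwBbgg gametes: tWBg×4, tWbg×4, twBg×4, twbg×4
TtWwBbGg gametes: TWBG×1, TWBg×1, TWbG×1, TWbg×1, TwBG×1, TwBg×1, TwbG×1, Twbg×1, tWBG×1, tWBg×1, tWbG×1, tWbg×1, twBG×1, twBg×1, twbG×1, twbg×1
ttWwBbgg×TtWwBbGg grid (16·16=256): TtWWBBGg=4 TtWWBBgg=4 TtWWBbGg=8 TtWWBbgg=8 TtWWbbGg=4 TtWWbbgg=4 TtWwBBGg=8 TtWwBBgg=8 TtWwBbGg=16 TtWwBbgg=16 TtWwbbGg=8 TtWwbbgg=8 TtwwBBGg=4 TtwwBBgg=4 TtwwBbGg=8 TtwwBbgg=8 TtwwbbGg=4 Ttwwbbgg=4 ttWWBBGg=4 ttWWBBgg=4 ttWWBbGg=8 ttWWBbgg=8 ttWWbbGg=4 ttWWbbgg=4 ttWwBBGg=8 ttWwBBgg=8 ttWwBbGg=16 ttWwBbgg=16 ttWwbbGg=8 ttWwbbgg=8 ttwwBBGg=4 ttwwBBgg=4 ttwwBbGg=8 ttwwBbgg=8 ttwwbbGg=4 ttwwbbgg=4
TtWWbbgg hits 4/256; gcd=4; 4÷4/256÷4 = 1/64

P(TtWWbbgg) = 1/64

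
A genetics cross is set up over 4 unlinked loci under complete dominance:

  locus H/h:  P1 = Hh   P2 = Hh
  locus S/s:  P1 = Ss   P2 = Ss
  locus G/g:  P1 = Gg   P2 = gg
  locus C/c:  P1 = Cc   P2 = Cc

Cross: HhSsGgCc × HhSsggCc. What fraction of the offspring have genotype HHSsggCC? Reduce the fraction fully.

HhSsGgCc gametes: HSGC×1, HSGc×1, HSgC×1, HSgc×1, HsGC×1, HsGc×1, HsgC×1, Hsgc×1, hSGC×1, hSGc×1, hSgC×1, hSgc×1, hsGC×1, hsGc×1, hsgC×1, hsgc×1
HhSsggCc gametes: HSgC×2, HSgc×2, HsgC×2, Hsgc×2, hSgC×2, hSgc×2, hsgC×2, hsgc×2
HhSsGgCc×HhSsggCc grid (16·16=256): HHSSGgCC=2 HHSSGgCc=4 HHSSGgcc=2 HHSSggCC=2 HHSSggCc=4 HHSSggcc=2 HHSsGgCC=4 HHSsGgCc=8 HHSsGgcc=4 HHSsggCC=4 HHSsggCc=8 HHSsggcc=4 HHssGgCC=2 HHssGgCc=4 HHssGgcc=2 HHssggCC=2 HHssggCc=4 HHssggcc=2 HhSSGgCC=4 HhSSGgCc=8 HhSSGgcc=4 HhSSggCC=4 HhSSggCc=8 HhSSggcc=4 HhSsGgCC=8 HhSsGgCc=16 HhSsGgcc=8 HhSsggCC=8 HhSsggCc=16 HhSsggcc=8 HhssGgCC=4 HhssGgCc=8 HhssGgcc=4 HhssggCC=4 HhssggCc=8 Hhssggcc=4 hhSSGgCC=2 hhSSGgCc=4 hhSSGgcc=2 hhSSggCC=2 hhSSggCc=4 hhSSggcc=2 hhSsGgCC=4 hhSsGgCc=8 hhSsGgcc=4 hhSsggCC=4 hhSsggCc=8 hhSsggcc=4 hhssGgCC=2 hhssGgCc=4 hhssGgcc=2 hhssggCC=2 hhssggCc=4 hhssggcc=2
HHSsggCC hits 4/256; gcd=4; 4÷4/256÷4 = 1/64

P(HHSsggCC) = 1/64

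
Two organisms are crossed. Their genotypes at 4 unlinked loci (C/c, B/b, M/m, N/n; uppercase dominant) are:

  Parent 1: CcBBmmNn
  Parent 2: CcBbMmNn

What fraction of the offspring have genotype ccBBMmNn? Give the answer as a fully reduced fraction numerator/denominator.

CcBBmmNn gametes: CBmN×4, CBmn×4, cBmN×4, cBmn×4
CcBbMmNn gametes: CBMN×1, CBMn×1, CBmN×1, CBmn×1, CbMN×1, CbMn×1, CbmN×1, Cbmn×1, cBMN×1, cBMn×1, cBmN×1, cBmn×1, cbMN×1, cbMn×1, cbmN×1, cbmn×1
CcBBmmNn×CcBbMmNn grid (16·16=256): CCBBMmNN=4 CCBBMmNn=8 CCBBMmnn=4 CCBBmmNN=4 CCBBmmNn=8 CCBBmmnn=4 CCBbMmNN=4 CCBbMmNn=8 CCBbMmnn=4 CCBbmmNN=4 CCBbmmNn=8 CCBbmmnn=4 CcBBMmNN=8 CcBBMmNn=16 CcBBMmnn=8 CcBBmmNN=8 CcBBmmNn=16 CcBBmmnn=8 CcBbMmNN=8 CcBbMmNn=16 CcBbMmnn=8 CcBbmmNN=8 CcBbmmNn=16 CcBbmmnn=8 ccBBMmNN=4 ccBBMmNn=8 ccBBMmnn=4 ccBBmmNN=4 ccBBmmNn=8 ccBBmmnn=4 ccBbMmNN=4 ccBbMmNn=8 ccBbMmnn=4 ccBbmmNN=4 ccBbmmNn=8 ccBbmmnn=4
ccBBMmNn hits 8/256; gcd=8; 8÷8/256÷8 = 1/32

P(ccBBMmNn) = 1/32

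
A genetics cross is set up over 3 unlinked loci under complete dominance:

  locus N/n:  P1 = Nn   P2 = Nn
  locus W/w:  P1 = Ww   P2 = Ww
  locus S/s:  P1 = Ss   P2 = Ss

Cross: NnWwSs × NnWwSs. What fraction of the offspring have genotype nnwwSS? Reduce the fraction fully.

NnWwSs gametes: NWS×1, NWs×1, NwS×1, Nws×1, nWS×1, nWs×1, nwS×1, nws×1
NnWwSs gametes: NWS×1, NWs×1, NwS×1, Nws×1, nWS×1, nWs×1, nwS×1, nws×1
NnWwSs×NnWwSs grid (8·8=64): NNWWSS=1 NNWWSs=2 NNWWss=1 NNWwSS=2 NNWwSs=4 NNWwss=2 NNwwSS=1 NNwwSs=2 NNwwss=1 NnWWSS=2 NnWWSs=4 NnWWss=2 NnWwSS=4 NnWwSs=8 NnWwss=4 NnwwSS=2 NnwwSs=4 Nnwwss=2 nnWWSS=1 nnWWSs=2 nnWWss=1 nnWwSS=2 nnWwSs=4 nnWwss=2 nnwwSS=1 nnwwSs=2 nnwwss=1
nnwwSS hits 1/64; gcd=1; 1÷1/64÷1 = 1/64

P(nnwwSS) = 1/64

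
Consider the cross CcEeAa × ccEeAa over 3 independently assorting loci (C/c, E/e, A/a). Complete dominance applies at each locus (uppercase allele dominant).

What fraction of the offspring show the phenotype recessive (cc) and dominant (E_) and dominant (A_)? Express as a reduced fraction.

CcEeAa gametes: CEA×1, CEa×1, CeA×1, Cea×1, cEA×1, cEa×1, ceA×1, cea×1
ccEeAa gametes: cEA×2, cEa×2, ceA×2, cea×2
CcEeAa×ccEeAa grid (8·8=64): CcEEAA=2 CcEEAa=4 CcEEaa=2 CcEeAA=4 CcEeAa=8 CcEeaa=4 CceeAA=2 CceeAa=4 Cceeaa=2 ccEEAA=2 ccEEAa=4 ccEEaa=2 ccEeAA=4 ccEeAa=8 ccEeaa=4 cceeAA=2 cceeAa=4 cceeaa=2
cc E_ A_ hits 18/64; gcd=2; 18÷2/64÷2 = 9/32

P(cc E_ A_) = 9/32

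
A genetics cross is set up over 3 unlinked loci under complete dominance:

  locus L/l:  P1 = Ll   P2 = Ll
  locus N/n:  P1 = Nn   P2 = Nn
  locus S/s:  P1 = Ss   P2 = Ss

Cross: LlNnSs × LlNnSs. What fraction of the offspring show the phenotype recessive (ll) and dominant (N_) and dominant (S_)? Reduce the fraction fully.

LlNnSs gametes: LNS×1, LNs×1, LnS×1, Lns×1, lNS×1, lNs×1, lnS×1, lns×1
LlNnSs gametes: LNS×1, LNs×1, LnS×1, Lns×1, lNS×1, lNs×1, lnS×1, lns×1
LlNnSs×LlNnSs grid (8·8=64): LLNNSS=1 LLNNSs=2 LLNNss=1 LLNnSS=2 LLNnSs=4 LLNnss=2 LLnnSS=1 LLnnSs=2 LLnnss=1 LlNNSS=2 LlNNSs=4 LlNNss=2 LlNnSS=4 LlNnSs=8 LlNnss=4 LlnnSS=2 LlnnSs=4 Llnnss=2 llNNSS=1 llNNSs=2 llNNss=1 llNnSS=2 llNnSs=4 llNnss=2 llnnSS=1 llnnSs=2 llnnss=1
ll N_ S_ hits 9/64; gcd=1; 9÷1/64÷1 = 9/64

P(ll N_ S_) = 9/64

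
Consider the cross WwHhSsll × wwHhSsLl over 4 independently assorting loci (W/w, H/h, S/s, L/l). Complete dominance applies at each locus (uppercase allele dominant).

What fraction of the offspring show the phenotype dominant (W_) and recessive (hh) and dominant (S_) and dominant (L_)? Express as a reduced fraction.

WwHhSsll gametes: WHSl×2, WHsl×2, WhSl×2, Whsl×2, wHSl×2, wHsl×2, whSl×2, whsl×2
wwHhSsLl gametes: wHSL×2, wHSl×2, wHsL×2, wHsl×2, whSL×2, whSl×2, whsL×2, whsl×2
WwHhSsll×wwHhSsLl grid (16·16=256): WwHHSSLl=4 WwHHSSll=4 WwHHSsLl=8 WwHHSsll=8 WwHHssLl=4 WwHHssll=4 WwHhSSLl=8 WwHhSSll=8 WwHhSsLl=16 WwHhSsll=16 WwHhssLl=8 WwHhssll=8 WwhhSSLl=4 WwhhSSll=4 WwhhSsLl=8 WwhhSsll=8 WwhhssLl=4 Wwhhssll=4 wwHHSSLl=4 wwHHSSll=4 wwHHSsLl=8 wwHHSsll=8 wwHHssLl=4 wwHHssll=4 wwHhSSLl=8 wwHhSSll=8 wwHhSsLl=16 wwHhSsll=16 wwHhssLl=8 wwHhssll=8 wwhhSSLl=4 wwhhSSll=4 wwhhSsLl=8 wwhhSsll=8 wwhhssLl=4 wwhhssll=4
W_ hh S_ L_ hits 12/256; gcd=4; 12÷4/256÷4 = 3/64

P(W_ hh S_ L_) = 3/64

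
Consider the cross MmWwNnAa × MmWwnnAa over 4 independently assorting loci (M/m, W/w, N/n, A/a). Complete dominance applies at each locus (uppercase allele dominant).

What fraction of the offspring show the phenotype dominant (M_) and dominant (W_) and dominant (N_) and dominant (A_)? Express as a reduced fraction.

P(M_ W_ N_ A_) = 27/128

MmWwNnAa gametes: MWNA×1, MWNa×1, MWnA×1, MWna×1, MwNA×1, MwNa×1, MwnA×1, Mwna×1, mWNA×1, mWNa×1, mWnA×1, mWna×1, mwNA×1, mwNa×1, mwnA×1, mwna×1
MmWwnnAa gametes: MWnA×2, MWna×2, MwnA×2, Mwna×2, mWnA×2, mWna×2, mwnA×2, mwna×2
MmWwNnAa×MmWwnnAa grid (16·16=256): MMWWNnAA=2 MMWWNnAa=4 MMWWNnaa=2 MMWWnnAA=2 MMWWnnAa=4 MMWWnnaa=2 MMWwNnAA=4 MMWwNnAa=8 MMWwNnaa=4 MMWwnnAA=4 MMWwnnAa=8 MMWwnnaa=4 MMwwNnAA=2 MMwwNnAa=4 MMwwNnaa=2 MMwwnnAA=2 MMwwnnAa=4 MMwwnnaa=2 MmWWNnAA=4 MmWWNnAa=8 MmWWNnaa=4 MmWWnnAA=4 MmWWnnAa=8 MmWWnnaa=4 MmWwNnAA=8 MmWwNnAa=16 MmWwNnaa=8 MmWwnnAA=8 MmWwnnAa=16 MmWwnnaa=8 MmwwNnAA=4 MmwwNnAa=8 MmwwNnaa=4 MmwwnnAA=4 MmwwnnAa=8 Mmwwnnaa=4 mmWWNnAA=2 mmWWNnAa=4 mmWWNnaa=2 mmWWnnAA=2 mmWWnnAa=4 mmWWnnaa=2 mmWwNnAA=4 mmWwNnAa=8 mmWwNnaa=4 mmWwnnAA=4 mmWwnnAa=8 mmWwnnaa=4 mmwwNnAA=2 mmwwNnAa=4 mmwwNnaa=2 mmwwnnAA=2 mmwwnnAa=4 mmwwnnaa=2
M_ W_ N_ A_ hits 54/256; gcd=2; 54÷2/256÷2 = 27/128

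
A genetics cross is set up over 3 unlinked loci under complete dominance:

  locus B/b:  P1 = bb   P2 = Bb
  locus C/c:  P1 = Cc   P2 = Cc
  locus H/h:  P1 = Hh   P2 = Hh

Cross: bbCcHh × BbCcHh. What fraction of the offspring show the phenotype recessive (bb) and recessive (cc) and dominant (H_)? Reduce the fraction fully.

P(bb cc H_) = 3/32

bbCcHh gametes: bCH×2, bCh×2, bcH×2, bch×2
BbCcHh gametes: BCH×1, BCh×1, BcH×1, Bch×1, bCH×1, bCh×1, bcH×1, bch×1
bbCcHh×BbCcHh grid (8·8=64): BbCCHH=2 BbCCHh=4 BbCChh=2 BbCcHH=4 BbCcHh=8 BbCchh=4 BbccHH=2 BbccHh=4 Bbcchh=2 bbCCHH=2 bbCCHh=4 bbCChh=2 bbCcHH=4 bbCcHh=8 bbCchh=4 bbccHH=2 bbccHh=4 bbcchh=2
bb cc H_ hits 6/64; gcd=2; 6÷2/64÷2 = 3/32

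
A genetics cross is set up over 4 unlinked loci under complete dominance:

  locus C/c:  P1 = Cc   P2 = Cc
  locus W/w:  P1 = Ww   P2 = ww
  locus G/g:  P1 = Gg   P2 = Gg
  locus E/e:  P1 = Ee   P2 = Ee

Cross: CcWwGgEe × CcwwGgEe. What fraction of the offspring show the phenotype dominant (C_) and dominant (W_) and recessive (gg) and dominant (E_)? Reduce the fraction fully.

P(C_ W_ gg E_) = 9/128

CcWwGgEe gametes: CWGE×1, CWGe×1, CWgE×1, CWge×1, CwGE×1, CwGe×1, CwgE×1, Cwge×1, cWGE×1, cWGe×1, cWgE×1, cWge×1, cwGE×1, cwGe×1, cwgE×1, cwge×1
CcwwGgEe gametes: CwGE×2, CwGe×2, CwgE×2, Cwge×2, cwGE×2, cwGe×2, cwgE×2, cwge×2
CcWwGgEe×CcwwGgEe grid (16·16=256): CCWwGGEE=2 CCWwGGEe=4 CCWwGGee=2 CCWwGgEE=4 CCWwGgEe=8 CCWwGgee=4 CCWwggEE=2 CCWwggEe=4 CCWwggee=2 CCwwGGEE=2 CCwwGGEe=4 CCwwGGee=2 CCwwGgEE=4 CCwwGgEe=8 CCwwGgee=4 CCwwggEE=2 CCwwggEe=4 CCwwggee=2 CcWwGGEE=4 CcWwGGEe=8 CcWwGGee=4 CcWwGgEE=8 CcWwGgEe=16 CcWwGgee=8 CcWwggEE=4 CcWwggEe=8 CcWwggee=4 CcwwGGEE=4 CcwwGGEe=8 CcwwGGee=4 CcwwGgEE=8 CcwwGgEe=16 CcwwGgee=8 CcwwggEE=4 CcwwggEe=8 Ccwwggee=4 ccWwGGEE=2 ccWwGGEe=4 ccWwGGee=2 ccWwGgEE=4 ccWwGgEe=8 ccWwGgee=4 ccWwggEE=2 ccWwggEe=4 ccWwggee=2 ccwwGGEE=2 ccwwGGEe=4 ccwwGGee=2 ccwwGgEE=4 ccwwGgEe=8 ccwwGgee=4 ccwwggEE=2 ccwwggEe=4 ccwwggee=2
C_ W_ gg E_ hits 18/256; gcd=2; 18÷2/256÷2 = 9/128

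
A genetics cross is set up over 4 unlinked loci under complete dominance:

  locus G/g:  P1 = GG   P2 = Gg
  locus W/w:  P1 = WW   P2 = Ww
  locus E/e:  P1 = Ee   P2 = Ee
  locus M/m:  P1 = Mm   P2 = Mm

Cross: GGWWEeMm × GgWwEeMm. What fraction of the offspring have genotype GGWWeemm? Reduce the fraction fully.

P(GGWWeemm) = 1/64

GGWWEeMm gametes: GWEM×4, GWEm×4, GWeM×4, GWem×4
GgWwEeMm gametes: GWEM×1, GWEm×1, GWeM×1, GWem×1, GwEM×1, GwEm×1, GweM×1, Gwem×1, gWEM×1, gWEm×1, gWeM×1, gWem×1, gwEM×1, gwEm×1, gweM×1, gwem×1
GGWWEeMm×GgWwEeMm grid (16·16=256): GGWWEEMM=4 GGWWEEMm=8 GGWWEEmm=4 GGWWEeMM=8 GGWWEeMm=16 GGWWEemm=8 GGWWeeMM=4 GGWWeeMm=8 GGWWeemm=4 GGWwEEMM=4 GGWwEEMm=8 GGWwEEmm=4 GGWwEeMM=8 GGWwEeMm=16 GGWwEemm=8 GGWweeMM=4 GGWweeMm=8 GGWweemm=4 GgWWEEMM=4 GgWWEEMm=8 GgWWEEmm=4 GgWWEeMM=8 GgWWEeMm=16 GgWWEemm=8 GgWWeeMM=4 GgWWeeMm=8 GgWWeemm=4 GgWwEEMM=4 GgWwEEMm=8 GgWwEEmm=4 GgWwEeMM=8 GgWwEeMm=16 GgWwEemm=8 GgWweeMM=4 GgWweeMm=8 GgWweemm=4
GGWWeemm hits 4/256; gcd=4; 4÷4/256÷4 = 1/64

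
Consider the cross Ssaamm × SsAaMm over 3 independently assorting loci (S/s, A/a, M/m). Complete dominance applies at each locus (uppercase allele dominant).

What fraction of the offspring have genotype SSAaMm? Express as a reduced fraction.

P(SSAaMm) = 1/16

Ssaamm gametes: Sam×4, sam×4
SsAaMm gametes: SAM×1, SAm×1, SaM×1, Sam×1, sAM×1, sAm×1, saM×1, sam×1
Ssaamm×SsAaMm grid (8·8=64): SSAaMm=4 SSAamm=4 SSaaMm=4 SSaamm=4 SsAaMm=8 SsAamm=8 SsaaMm=8 Ssaamm=8 ssAaMm=4 ssAamm=4 ssaaMm=4 ssaamm=4
SSAaMm hits 4/64; gcd=4; 4÷4/64÷4 = 1/16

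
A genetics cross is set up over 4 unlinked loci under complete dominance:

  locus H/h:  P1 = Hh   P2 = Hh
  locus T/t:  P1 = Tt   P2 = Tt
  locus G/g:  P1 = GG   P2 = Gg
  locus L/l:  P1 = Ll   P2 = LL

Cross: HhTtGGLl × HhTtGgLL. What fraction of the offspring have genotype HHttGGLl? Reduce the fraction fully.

P(HHttGGLl) = 1/64

HhTtGGLl gametes: HTGL×2, HTGl×2, HtGL×2, HtGl×2, hTGL×2, hTGl×2, htGL×2, htGl×2
HhTtGgLL gametes: HTGL×2, HTgL×2, HtGL×2, HtgL×2, hTGL×2, hTgL×2, htGL×2, htgL×2
HhTtGGLl×HhTtGgLL grid (16·16=256): HHTTGGLL=4 HHTTGGLl=4 HHTTGgLL=4 HHTTGgLl=4 HHTtGGLL=8 HHTtGGLl=8 HHTtGgLL=8 HHTtGgLl=8 HHttGGLL=4 HHttGGLl=4 HHttGgLL=4 HHttGgLl=4 HhTTGGLL=8 HhTTGGLl=8 HhTTGgLL=8 HhTTGgLl=8 HhTtGGLL=16 HhTtGGLl=16 HhTtGgLL=16 HhTtGgLl=16 HhttGGLL=8 HhttGGLl=8 HhttGgLL=8 HhttGgLl=8 hhTTGGLL=4 hhTTGGLl=4 hhTTGgLL=4 hhTTGgLl=4 hhTtGGLL=8 hhTtGGLl=8 hhTtGgLL=8 hhTtGgLl=8 hhttGGLL=4 hhttGGLl=4 hhttGgLL=4 hhttGgLl=4
HHttGGLl hits 4/256; gcd=4; 4÷4/256÷4 = 1/64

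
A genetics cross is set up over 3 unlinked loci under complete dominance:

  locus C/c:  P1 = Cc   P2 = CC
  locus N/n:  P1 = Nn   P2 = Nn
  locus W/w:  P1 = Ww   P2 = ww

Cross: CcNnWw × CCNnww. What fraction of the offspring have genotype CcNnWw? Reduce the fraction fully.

CcNnWw gametes: CNW×1, CNw×1, CnW×1, Cnw×1, cNW×1, cNw×1, cnW×1, cnw×1
CCNnww gametes: CNw×4, Cnw×4
CcNnWw×CCNnww grid (8·8=64): CCNNWw=4 CCNNww=4 CCNnWw=8 CCNnww=8 CCnnWw=4 CCnnww=4 CcNNWw=4 CcNNww=4 CcNnWw=8 CcNnww=8 CcnnWw=4 Ccnnww=4
CcNnWw hits 8/64; gcd=8; 8÷8/64÷8 = 1/8

P(CcNnWw) = 1/8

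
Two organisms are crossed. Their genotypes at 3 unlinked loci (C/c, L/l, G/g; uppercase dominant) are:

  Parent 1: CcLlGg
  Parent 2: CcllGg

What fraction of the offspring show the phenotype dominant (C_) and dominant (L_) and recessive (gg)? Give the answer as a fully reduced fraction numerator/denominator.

CcLlGg gametes: CLG×1, CLg×1, ClG×1, Clg×1, cLG×1, cLg×1, clG×1, clg×1
CcllGg gametes: ClG×2, Clg×2, clG×2, clg×2
CcLlGg×CcllGg grid (8·8=64): CCLlGG=2 CCLlGg=4 CCLlgg=2 CCllGG=2 CCllGg=4 CCllgg=2 CcLlGG=4 CcLlGg=8 CcLlgg=4 CcllGG=4 CcllGg=8 Ccllgg=4 ccLlGG=2 ccLlGg=4 ccLlgg=2 ccllGG=2 ccllGg=4 ccllgg=2
C_ L_ gg hits 6/64; gcd=2; 6÷2/64÷2 = 3/32

P(C_ L_ gg) = 3/32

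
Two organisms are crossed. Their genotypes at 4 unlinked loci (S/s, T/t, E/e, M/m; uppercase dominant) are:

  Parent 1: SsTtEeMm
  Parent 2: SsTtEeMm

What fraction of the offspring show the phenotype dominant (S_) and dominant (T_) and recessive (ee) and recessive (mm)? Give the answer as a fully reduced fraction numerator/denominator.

P(S_ T_ ee mm) = 9/256

SsTtEeMm gametes: STEM×1, STEm×1, STeM×1, STem×1, StEM×1, StEm×1, SteM×1, Stem×1, sTEM×1, sTEm×1, sTeM×1, sTem×1, stEM×1, stEm×1, steM×1, stem×1
SsTtEeMm gametes: STEM×1, STEm×1, STeM×1, STem×1, StEM×1, StEm×1, SteM×1, Stem×1, sTEM×1, sTEm×1, sTeM×1, sTem×1, stEM×1, stEm×1, steM×1, stem×1
SsTtEeMm×SsTtEeMm grid (16·16=256): SSTTEEMM=1 SSTTEEMm=2 SSTTEEmm=1 SSTTEeMM=2 SSTTEeMm=4 SSTTEemm=2 SSTTeeMM=1 SSTTeeMm=2 SSTTeemm=1 SSTtEEMM=2 SSTtEEMm=4 SSTtEEmm=2 SSTtEeMM=4 SSTtEeMm=8 SSTtEemm=4 SSTteeMM=2 SSTteeMm=4 SSTteemm=2 SSttEEMM=1 SSttEEMm=2 SSttEEmm=1 SSttEeMM=2 SSttEeMm=4 SSttEemm=2 SStteeMM=1 SStteeMm=2 SStteemm=1 SsTTEEMM=2 SsTTEEMm=4 SsTTEEmm=2 SsTTEeMM=4 SsTTEeMm=8 SsTTEemm=4 SsTTeeMM=2 SsTTeeMm=4 SsTTeemm=2 SsTtEEMM=4 SsTtEEMm=8 SsTtEEmm=4 SsTtEeMM=8 SsTtEeMm=16 SsTtEemm=8 SsTteeMM=4 SsTteeMm=8 SsTteemm=4 SsttEEMM=2 SsttEEMm=4 SsttEEmm=2 SsttEeMM=4 SsttEeMm=8 SsttEemm=4 SstteeMM=2 SstteeMm=4 Sstteemm=2 ssTTEEMM=1 ssTTEEMm=2 ssTTEEmm=1 ssTTEeMM=2 ssTTEeMm=4 ssTTEemm=2 ssTTeeMM=1 ssTTeeMm=2 ssTTeemm=1 ssTtEEMM=2 ssTtEEMm=4 ssTtEEmm=2 ssTtEeMM=4 ssTtEeMm=8 ssTtEemm=4 ssTteeMM=2 ssTteeMm=4 ssTteemm=2 ssttEEMM=1 ssttEEMm=2 ssttEEmm=1 ssttEeMM=2 ssttEeMm=4 ssttEemm=2 sstteeMM=1 sstteeMm=2 sstteemm=1
S_ T_ ee mm hits 9/256; gcd=1; 9÷1/256÷1 = 9/256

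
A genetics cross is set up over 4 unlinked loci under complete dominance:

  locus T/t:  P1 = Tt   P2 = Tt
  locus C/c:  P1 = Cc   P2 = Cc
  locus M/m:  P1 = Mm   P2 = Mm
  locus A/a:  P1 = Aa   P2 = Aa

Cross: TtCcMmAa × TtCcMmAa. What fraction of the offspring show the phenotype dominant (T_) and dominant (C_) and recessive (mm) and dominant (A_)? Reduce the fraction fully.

P(T_ C_ mm A_) = 27/256

TtCcMmAa gametes: TCMA×1, TCMa×1, TCmA×1, TCma×1, TcMA×1, TcMa×1, TcmA×1, Tcma×1, tCMA×1, tCMa×1, tCmA×1, tCma×1, tcMA×1, tcMa×1, tcmA×1, tcma×1
TtCcMmAa gametes: TCMA×1, TCMa×1, TCmA×1, TCma×1, TcMA×1, TcMa×1, TcmA×1, Tcma×1, tCMA×1, tCMa×1, tCmA×1, tCma×1, tcMA×1, tcMa×1, tcmA×1, tcma×1
TtCcMmAa×TtCcMmAa grid (16·16=256): TTCCMMAA=1 TTCCMMAa=2 TTCCMMaa=1 TTCCMmAA=2 TTCCMmAa=4 TTCCMmaa=2 TTCCmmAA=1 TTCCmmAa=2 TTCCmmaa=1 TTCcMMAA=2 TTCcMMAa=4 TTCcMMaa=2 TTCcMmAA=4 TTCcMmAa=8 TTCcMmaa=4 TTCcmmAA=2 TTCcmmAa=4 TTCcmmaa=2 TTccMMAA=1 TTccMMAa=2 TTccMMaa=1 TTccMmAA=2 TTccMmAa=4 TTccMmaa=2 TTccmmAA=1 TTccmmAa=2 TTccmmaa=1 TtCCMMAA=2 TtCCMMAa=4 TtCCMMaa=2 TtCCMmAA=4 TtCCMmAa=8 TtCCMmaa=4 TtCCmmAA=2 TtCCmmAa=4 TtCCmmaa=2 TtCcMMAA=4 TtCcMMAa=8 TtCcMMaa=4 TtCcMmAA=8 TtCcMmAa=16 TtCcMmaa=8 TtCcmmAA=4 TtCcmmAa=8 TtCcmmaa=4 TtccMMAA=2 TtccMMAa=4 TtccMMaa=2 TtccMmAA=4 TtccMmAa=8 TtccMmaa=4 TtccmmAA=2 TtccmmAa=4 Ttccmmaa=2 ttCCMMAA=1 ttCCMMAa=2 ttCCMMaa=1 ttCCMmAA=2 ttCCMmAa=4 ttCCMmaa=2 ttCCmmAA=1 ttCCmmAa=2 ttCCmmaa=1 ttCcMMAA=2 ttCcMMAa=4 ttCcMMaa=2 ttCcMmAA=4 ttCcMmAa=8 ttCcMmaa=4 ttCcmmAA=2 ttCcmmAa=4 ttCcmmaa=2 ttccMMAA=1 ttccMMAa=2 ttccMMaa=1 ttccMmAA=2 ttccMmAa=4 ttccMmaa=2 ttccmmAA=1 ttccmmAa=2 ttccmmaa=1
T_ C_ mm A_ hits 27/256; gcd=1; 27÷1/256÷1 = 27/256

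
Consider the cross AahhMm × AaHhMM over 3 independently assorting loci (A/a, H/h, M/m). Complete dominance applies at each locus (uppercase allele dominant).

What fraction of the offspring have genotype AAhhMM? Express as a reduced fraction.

P(AAhhMM) = 1/16

AahhMm gametes: AhM×2, Ahm×2, ahM×2, ahm×2
AaHhMM gametes: AHM×2, AhM×2, aHM×2, ahM×2
AahhMm×AaHhMM grid (8·8=64): AAHhMM=4 AAHhMm=4 AAhhMM=4 AAhhMm=4 AaHhMM=8 AaHhMm=8 AahhMM=8 AahhMm=8 aaHhMM=4 aaHhMm=4 aahhMM=4 aahhMm=4
AAhhMM hits 4/64; gcd=4; 4÷4/64÷4 = 1/16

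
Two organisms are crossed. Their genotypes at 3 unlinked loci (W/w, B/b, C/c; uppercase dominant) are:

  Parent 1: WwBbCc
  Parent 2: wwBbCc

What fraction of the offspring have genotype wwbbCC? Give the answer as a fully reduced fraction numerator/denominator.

P(wwbbCC) = 1/32

WwBbCc gametes: WBC×1, WBc×1, WbC×1, Wbc×1, wBC×1, wBc×1, wbC×1, wbc×1
wwBbCc gametes: wBC×2, wBc×2, wbC×2, wbc×2
WwBbCc×wwBbCc grid (8·8=64): WwBBCC=2 WwBBCc=4 WwBBcc=2 WwBbCC=4 WwBbCc=8 WwBbcc=4 WwbbCC=2 WwbbCc=4 Wwbbcc=2 wwBBCC=2 wwBBCc=4 wwBBcc=2 wwBbCC=4 wwBbCc=8 wwBbcc=4 wwbbCC=2 wwbbCc=4 wwbbcc=2
wwbbCC hits 2/64; gcd=2; 2÷2/64÷2 = 1/32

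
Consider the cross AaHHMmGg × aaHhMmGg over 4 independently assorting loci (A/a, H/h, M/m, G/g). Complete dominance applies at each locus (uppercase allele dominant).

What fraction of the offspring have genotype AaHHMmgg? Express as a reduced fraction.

P(AaHHMmgg) = 1/32

AaHHMmGg gametes: AHMG×2, AHMg×2, AHmG×2, AHmg×2, aHMG×2, aHMg×2, aHmG×2, aHmg×2
aaHhMmGg gametes: aHMG×2, aHMg×2, aHmG×2, aHmg×2, ahMG×2, ahMg×2, ahmG×2, ahmg×2
AaHHMmGg×aaHhMmGg grid (16·16=256): AaHHMMGG=4 AaHHMMGg=8 AaHHMMgg=4 AaHHMmGG=8 AaHHMmGg=16 AaHHMmgg=8 AaHHmmGG=4 AaHHmmGg=8 AaHHmmgg=4 AaHhMMGG=4 AaHhMMGg=8 AaHhMMgg=4 AaHhMmGG=8 AaHhMmGg=16 AaHhMmgg=8 AaHhmmGG=4 AaHhmmGg=8 AaHhmmgg=4 aaHHMMGG=4 aaHHMMGg=8 aaHHMMgg=4 aaHHMmGG=8 aaHHMmGg=16 aaHHMmgg=8 aaHHmmGG=4 aaHHmmGg=8 aaHHmmgg=4 aaHhMMGG=4 aaHhMMGg=8 aaHhMMgg=4 aaHhMmGG=8 aaHhMmGg=16 aaHhMmgg=8 aaHhmmGG=4 aaHhmmGg=8 aaHhmmgg=4
AaHHMmgg hits 8/256; gcd=8; 8÷8/256÷8 = 1/32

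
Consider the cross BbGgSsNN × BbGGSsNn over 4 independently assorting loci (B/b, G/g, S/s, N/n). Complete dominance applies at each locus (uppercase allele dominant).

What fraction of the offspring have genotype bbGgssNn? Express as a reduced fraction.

P(bbGgssNn) = 1/64

BbGgSsNN gametes: BGSN×2, BGsN×2, BgSN×2, BgsN×2, bGSN×2, bGsN×2, bgSN×2, bgsN×2
BbGGSsNn gametes: BGSN×2, BGSn×2, BGsN×2, BGsn×2, bGSN×2, bGSn×2, bGsN×2, bGsn×2
BbGgSsNN×BbGGSsNn grid (16·16=256): BBGGSSNN=4 BBGGSSNn=4 BBGGSsNN=8 BBGGSsNn=8 BBGGssNN=4 BBGGssNn=4 BBGgSSNN=4 BBGgSSNn=4 BBGgSsNN=8 BBGgSsNn=8 BBGgssNN=4 BBGgssNn=4 BbGGSSNN=8 BbGGSSNn=8 BbGGSsNN=16 BbGGSsNn=16 BbGGssNN=8 BbGGssNn=8 BbGgSSNN=8 BbGgSSNn=8 BbGgSsNN=16 BbGgSsNn=16 BbGgssNN=8 BbGgssNn=8 bbGGSSNN=4 bbGGSSNn=4 bbGGSsNN=8 bbGGSsNn=8 bbGGssNN=4 bbGGssNn=4 bbGgSSNN=4 bbGgSSNn=4 bbGgSsNN=8 bbGgSsNn=8 bbGgssNN=4 bbGgssNn=4
bbGgssNn hits 4/256; gcd=4; 4÷4/256÷4 = 1/64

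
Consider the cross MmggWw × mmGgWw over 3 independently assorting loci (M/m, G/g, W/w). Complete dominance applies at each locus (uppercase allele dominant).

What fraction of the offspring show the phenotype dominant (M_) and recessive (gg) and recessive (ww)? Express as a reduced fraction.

MmggWw gametes: MgW×2, Mgw×2, mgW×2, mgw×2
mmGgWw gametes: mGW×2, mGw×2, mgW×2, mgw×2
MmggWw×mmGgWw grid (8·8=64): MmGgWW=4 MmGgWw=8 MmGgww=4 MmggWW=4 MmggWw=8 Mmggww=4 mmGgWW=4 mmGgWw=8 mmGgww=4 mmggWW=4 mmggWw=8 mmggww=4
M_ gg ww hits 4/64; gcd=4; 4÷4/64÷4 = 1/16

P(M_ gg ww) = 1/16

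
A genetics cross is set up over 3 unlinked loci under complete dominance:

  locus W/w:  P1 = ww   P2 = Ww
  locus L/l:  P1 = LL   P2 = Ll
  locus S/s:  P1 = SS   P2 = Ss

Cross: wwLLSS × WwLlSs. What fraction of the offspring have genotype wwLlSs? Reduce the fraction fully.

P(wwLlSs) = 1/8

wwLLSS gametes: wLS×8
WwLlSs gametes: WLS×1, WLs×1, WlS×1, Wls×1, wLS×1, wLs×1, wlS×1, wls×1
wwLLSS×WwLlSs grid (8·8=64): WwLLSS=8 WwLLSs=8 WwLlSS=8 WwLlSs=8 wwLLSS=8 wwLLSs=8 wwLlSS=8 wwLlSs=8
wwLlSs hits 8/64; gcd=8; 8÷8/64÷8 = 1/8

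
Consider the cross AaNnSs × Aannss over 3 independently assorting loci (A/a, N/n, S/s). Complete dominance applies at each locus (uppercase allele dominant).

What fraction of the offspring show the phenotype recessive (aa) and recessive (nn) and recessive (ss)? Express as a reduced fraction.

P(aa nn ss) = 1/16

AaNnSs gametes: ANS×1, ANs×1, AnS×1, Ans×1, aNS×1, aNs×1, anS×1, ans×1
Aannss gametes: Ans×4, ans×4
AaNnSs×Aannss grid (8·8=64): AANnSs=4 AANnss=4 AAnnSs=4 AAnnss=4 AaNnSs=8 AaNnss=8 AannSs=8 Aannss=8 aaNnSs=4 aaNnss=4 aannSs=4 aannss=4
aa nn ss hits 4/64; gcd=4; 4÷4/64÷4 = 1/16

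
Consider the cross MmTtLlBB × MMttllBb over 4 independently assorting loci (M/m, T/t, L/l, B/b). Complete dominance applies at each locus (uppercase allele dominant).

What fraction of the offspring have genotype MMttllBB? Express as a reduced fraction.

MmTtLlBB gametes: MTLB×2, MTlB×2, MtLB×2, MtlB×2, mTLB×2, mTlB×2, mtLB×2, mtlB×2
MMttllBb gametes: MtlB×8, Mtlb×8
MmTtLlBB×MMttllBb grid (16·16=256): MMTtLlBB=16 MMTtLlBb=16 MMTtllBB=16 MMTtllBb=16 MMttLlBB=16 MMttLlBb=16 MMttllBB=16 MMttllBb=16 MmTtLlBB=16 MmTtLlBb=16 MmTtllBB=16 MmTtllBb=16 MmttLlBB=16 MmttLlBb=16 MmttllBB=16 MmttllBb=16
MMttllBB hits 16/256; gcd=16; 16÷16/256÷16 = 1/16

P(MMttllBB) = 1/16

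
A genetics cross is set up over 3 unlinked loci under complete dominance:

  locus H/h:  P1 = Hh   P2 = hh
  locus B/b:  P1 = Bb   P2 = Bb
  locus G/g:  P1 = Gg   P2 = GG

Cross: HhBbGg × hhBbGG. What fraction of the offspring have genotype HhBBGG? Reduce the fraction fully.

HhBbGg gametes: HBG×1, HBg×1, HbG×1, Hbg×1, hBG×1, hBg×1, hbG×1, hbg×1
hhBbGG gametes: hBG×4, hbG×4
HhBbGg×hhBbGG grid (8·8=64): HhBBGG=4 HhBBGg=4 HhBbGG=8 HhBbGg=8 HhbbGG=4 HhbbGg=4 hhBBGG=4 hhBBGg=4 hhBbGG=8 hhBbGg=8 hhbbGG=4 hhbbGg=4
HhBBGG hits 4/64; gcd=4; 4÷4/64÷4 = 1/16

P(HhBBGG) = 1/16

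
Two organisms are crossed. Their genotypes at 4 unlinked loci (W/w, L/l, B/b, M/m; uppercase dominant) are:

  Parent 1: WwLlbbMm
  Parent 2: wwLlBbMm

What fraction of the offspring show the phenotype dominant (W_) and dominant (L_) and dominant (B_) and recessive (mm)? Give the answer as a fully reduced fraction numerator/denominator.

WwLlbbMm gametes: WLbM×2, WLbm×2, WlbM×2, Wlbm×2, wLbM×2, wLbm×2, wlbM×2, wlbm×2
wwLlBbMm gametes: wLBM×2, wLBm×2, wLbM×2, wLbm×2, wlBM×2, wlBm×2, wlbM×2, wlbm×2
WwLlbbMm×wwLlBbMm grid (16·16=256): WwLLBbMM=4 WwLLBbMm=8 WwLLBbmm=4 WwLLbbMM=4 WwLLbbMm=8 WwLLbbmm=4 WwLlBbMM=8 WwLlBbMm=16 WwLlBbmm=8 WwLlbbMM=8 WwLlbbMm=16 WwLlbbmm=8 WwllBbMM=4 WwllBbMm=8 WwllBbmm=4 WwllbbMM=4 WwllbbMm=8 Wwllbbmm=4 wwLLBbMM=4 wwLLBbMm=8 wwLLBbmm=4 wwLLbbMM=4 wwLLbbMm=8 wwLLbbmm=4 wwLlBbMM=8 wwLlBbMm=16 wwLlBbmm=8 wwLlbbMM=8 wwLlbbMm=16 wwLlbbmm=8 wwllBbMM=4 wwllBbMm=8 wwllBbmm=4 wwllbbMM=4 wwllbbMm=8 wwllbbmm=4
W_ L_ B_ mm hits 12/256; gcd=4; 12÷4/256÷4 = 3/64

P(W_ L_ B_ mm) = 3/64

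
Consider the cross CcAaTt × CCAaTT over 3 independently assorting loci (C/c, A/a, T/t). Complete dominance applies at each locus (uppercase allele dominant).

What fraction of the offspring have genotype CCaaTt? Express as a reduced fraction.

CcAaTt gametes: CAT×1, CAt×1, CaT×1, Cat×1, cAT×1, cAt×1, caT×1, cat×1
CCAaTT gametes: CAT×4, CaT×4
CcAaTt×CCAaTT grid (8·8=64): CCAATT=4 CCAATt=4 CCAaTT=8 CCAaTt=8 CCaaTT=4 CCaaTt=4 CcAATT=4 CcAATt=4 CcAaTT=8 CcAaTt=8 CcaaTT=4 CcaaTt=4
CCaaTt hits 4/64; gcd=4; 4÷4/64÷4 = 1/16

P(CCaaTt) = 1/16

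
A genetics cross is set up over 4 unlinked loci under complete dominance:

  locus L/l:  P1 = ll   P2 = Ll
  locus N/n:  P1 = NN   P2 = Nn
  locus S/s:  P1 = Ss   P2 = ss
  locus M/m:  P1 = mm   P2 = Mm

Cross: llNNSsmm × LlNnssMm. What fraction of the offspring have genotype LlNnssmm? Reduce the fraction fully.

llNNSsmm gametes: lNSm×8, lNsm×8
LlNnssMm gametes: LNsM×2, LNsm×2, LnsM×2, Lnsm×2, lNsM×2, lNsm×2, lnsM×2, lnsm×2
llNNSsmm×LlNnssMm grid (16·16=256): LlNNSsMm=16 LlNNSsmm=16 LlNNssMm=16 LlNNssmm=16 LlNnSsMm=16 LlNnSsmm=16 LlNnssMm=16 LlNnssmm=16 llNNSsMm=16 llNNSsmm=16 llNNssMm=16 llNNssmm=16 llNnSsMm=16 llNnSsmm=16 llNnssMm=16 llNnssmm=16
LlNnssmm hits 16/256; gcd=16; 16÷16/256÷16 = 1/16

P(LlNnssmm) = 1/16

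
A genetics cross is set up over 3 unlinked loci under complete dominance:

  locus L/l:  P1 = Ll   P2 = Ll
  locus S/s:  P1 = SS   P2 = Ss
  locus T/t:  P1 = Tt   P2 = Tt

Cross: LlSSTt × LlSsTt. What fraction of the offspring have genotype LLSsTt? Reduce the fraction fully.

P(LLSsTt) = 1/16

LlSSTt gametes: LST×2, LSt×2, lST×2, lSt×2
LlSsTt gametes: LST×1, LSt×1, LsT×1, Lst×1, lST×1, lSt×1, lsT×1, lst×1
LlSSTt×LlSsTt grid (8·8=64): LLSSTT=2 LLSSTt=4 LLSStt=2 LLSsTT=2 LLSsTt=4 LLSstt=2 LlSSTT=4 LlSSTt=8 LlSStt=4 LlSsTT=4 LlSsTt=8 LlSstt=4 llSSTT=2 llSSTt=4 llSStt=2 llSsTT=2 llSsTt=4 llSstt=2
LLSsTt hits 4/64; gcd=4; 4÷4/64÷4 = 1/16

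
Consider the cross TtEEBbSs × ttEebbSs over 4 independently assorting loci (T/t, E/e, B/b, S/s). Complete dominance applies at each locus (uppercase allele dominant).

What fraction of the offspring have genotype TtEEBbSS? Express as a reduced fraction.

P(TtEEBbSS) = 1/32

TtEEBbSs gametes: TEBS×2, TEBs×2, TEbS×2, TEbs×2, tEBS×2, tEBs×2, tEbS×2, tEbs×2
ttEebbSs gametes: tEbS×4, tEbs×4, tebS×4, tebs×4
TtEEBbSs×ttEebbSs grid (16·16=256): TtEEBbSS=8 TtEEBbSs=16 TtEEBbss=8 TtEEbbSS=8 TtEEbbSs=16 TtEEbbss=8 TtEeBbSS=8 TtEeBbSs=16 TtEeBbss=8 TtEebbSS=8 TtEebbSs=16 TtEebbss=8 ttEEBbSS=8 ttEEBbSs=16 ttEEBbss=8 ttEEbbSS=8 ttEEbbSs=16 ttEEbbss=8 ttEeBbSS=8 ttEeBbSs=16 ttEeBbss=8 ttEebbSS=8 ttEebbSs=16 ttEebbss=8
TtEEBbSS hits 8/256; gcd=8; 8÷8/256÷8 = 1/32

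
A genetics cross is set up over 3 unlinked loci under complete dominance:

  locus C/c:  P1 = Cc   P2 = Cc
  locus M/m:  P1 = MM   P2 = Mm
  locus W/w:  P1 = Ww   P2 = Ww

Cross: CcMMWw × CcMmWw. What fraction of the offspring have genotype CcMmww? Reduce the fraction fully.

CcMMWw gametes: CMW×2, CMw×2, cMW×2, cMw×2
CcMmWw gametes: CMW×1, CMw×1, CmW×1, Cmw×1, cMW×1, cMw×1, cmW×1, cmw×1
CcMMWw×CcMmWw grid (8·8=64): CCMMWW=2 CCMMWw=4 CCMMww=2 CCMmWW=2 CCMmWw=4 CCMmww=2 CcMMWW=4 CcMMWw=8 CcMMww=4 CcMmWW=4 CcMmWw=8 CcMmww=4 ccMMWW=2 ccMMWw=4 ccMMww=2 ccMmWW=2 ccMmWw=4 ccMmww=2
CcMmww hits 4/64; gcd=4; 4÷4/64÷4 = 1/16

P(CcMmww) = 1/16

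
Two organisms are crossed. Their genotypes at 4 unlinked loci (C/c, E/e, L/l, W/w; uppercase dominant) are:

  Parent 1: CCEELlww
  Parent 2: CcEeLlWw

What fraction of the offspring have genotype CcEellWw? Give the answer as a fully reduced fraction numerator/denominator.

P(CcEellWw) = 1/32

CCEELlww gametes: CELw×8, CElw×8
CcEeLlWw gametes: CELW×1, CELw×1, CElW×1, CElw×1, CeLW×1, CeLw×1, CelW×1, Celw×1, cELW×1, cELw×1, cElW×1, cElw×1, ceLW×1, ceLw×1, celW×1, celw×1
CCEELlww×CcEeLlWw grid (16·16=256): CCEELLWw=8 CCEELLww=8 CCEELlWw=16 CCEELlww=16 CCEEllWw=8 CCEEllww=8 CCEeLLWw=8 CCEeLLww=8 CCEeLlWw=16 CCEeLlww=16 CCEellWw=8 CCEellww=8 CcEELLWw=8 CcEELLww=8 CcEELlWw=16 CcEELlww=16 CcEEllWw=8 CcEEllww=8 CcEeLLWw=8 CcEeLLww=8 CcEeLlWw=16 CcEeLlww=16 CcEellWw=8 CcEellww=8
CcEellWw hits 8/256; gcd=8; 8÷8/256÷8 = 1/32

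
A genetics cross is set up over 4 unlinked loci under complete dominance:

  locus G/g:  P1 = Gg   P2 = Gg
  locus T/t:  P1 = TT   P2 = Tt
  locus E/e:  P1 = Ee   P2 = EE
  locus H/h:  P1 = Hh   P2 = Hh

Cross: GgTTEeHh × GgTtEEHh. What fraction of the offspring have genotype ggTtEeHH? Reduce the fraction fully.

GgTTEeHh gametes: GTEH×2, GTEh×2, GTeH×2, GTeh×2, gTEH×2, gTEh×2, gTeH×2, gTeh×2
GgTtEEHh gametes: GTEH×2, GTEh×2, GtEH×2, GtEh×2, gTEH×2, gTEh×2, gtEH×2, gtEh×2
GgTTEeHh×GgTtEEHh grid (16·16=256): GGTTEEHH=4 GGTTEEHh=8 GGTTEEhh=4 GGTTEeHH=4 GGTTEeHh=8 GGTTEehh=4 GGTtEEHH=4 GGTtEEHh=8 GGTtEEhh=4 GGTtEeHH=4 GGTtEeHh=8 GGTtEehh=4 GgTTEEHH=8 GgTTEEHh=16 GgTTEEhh=8 GgTTEeHH=8 GgTTEeHh=16 GgTTEehh=8 GgTtEEHH=8 GgTtEEHh=16 GgTtEEhh=8 GgTtEeHH=8 GgTtEeHh=16 GgTtEehh=8 ggTTEEHH=4 ggTTEEHh=8 ggTTEEhh=4 ggTTEeHH=4 ggTTEeHh=8 ggTTEehh=4 ggTtEEHH=4 ggTtEEHh=8 ggTtEEhh=4 ggTtEeHH=4 ggTtEeHh=8 ggTtEehh=4
ggTtEeHH hits 4/256; gcd=4; 4÷4/256÷4 = 1/64

P(ggTtEeHH) = 1/64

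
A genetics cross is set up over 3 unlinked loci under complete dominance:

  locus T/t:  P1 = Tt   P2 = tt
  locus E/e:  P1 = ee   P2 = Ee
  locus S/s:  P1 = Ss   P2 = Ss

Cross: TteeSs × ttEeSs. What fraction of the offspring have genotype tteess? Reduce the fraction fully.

TteeSs gametes: TeS×2, Tes×2, teS×2, tes×2
ttEeSs gametes: tES×2, tEs×2, teS×2, tes×2
TteeSs×ttEeSs grid (8·8=64): TtEeSS=4 TtEeSs=8 TtEess=4 TteeSS=4 TteeSs=8 Tteess=4 ttEeSS=4 ttEeSs=8 ttEess=4 tteeSS=4 tteeSs=8 tteess=4
tteess hits 4/64; gcd=4; 4÷4/64÷4 = 1/16

P(tteess) = 1/16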